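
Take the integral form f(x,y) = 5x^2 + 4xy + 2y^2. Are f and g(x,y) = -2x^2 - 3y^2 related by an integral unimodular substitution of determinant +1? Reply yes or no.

D₁ = -24, D₂ = -24
f: flip: (5,4,2)→(2,-4,5)
f: translate: b→0 (≡-4 mod 4), so (2,-4,5)→(2,0,3)
f: reduced (well bottom): (2,0,3) with a≤c, −a<b≤a
g is negative-definite; reduce −g:
−g: reduced (well bottom): (2,0,3) with a≤c, −a<b≤a
flip sign back: reduced form of g is (-2,0,-3)
reduced forms (2, 0, 3) vs (-2, 0, -3) ⇒ inequivalent

no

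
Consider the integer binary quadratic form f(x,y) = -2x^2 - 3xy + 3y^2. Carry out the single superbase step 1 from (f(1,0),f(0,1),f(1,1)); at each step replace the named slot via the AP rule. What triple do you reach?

start (-2,3,-2) = (f(1,0),f(0,1),f(1,1))
replace slot 1: 2·(3+(-2)) − (-2) = 4 → (4,3,-2)

4,3,-2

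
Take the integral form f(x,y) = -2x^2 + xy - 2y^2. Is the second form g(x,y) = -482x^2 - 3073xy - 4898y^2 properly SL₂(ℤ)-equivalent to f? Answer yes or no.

D₁ = -15, D₂ = -15
f is negative-definite; reduce −f:
−f: flip: (2,-1,2)→(2,1,2)
−f: reduced (well bottom): (2,1,2) with a≤c, −a<b≤a
flip sign back: reduced form of f is (-2,-1,-2)
g is negative-definite; reduce −g:
−g: translate: b→181 (≡3073 mod 964), so (482,3073,4898)→(482,181,17)
−g: flip: (482,181,17)→(17,-181,482)
−g: translate: b→-11 (≡-181 mod 34), so (17,-181,482)→(17,-11,2)
−g: flip: (17,-11,2)→(2,11,17)
−g: translate: b→-1 (≡11 mod 4), so (2,11,17)→(2,-1,2)
−g: flip: (2,-1,2)→(2,1,2)
−g: reduced (well bottom): (2,1,2) with a≤c, −a<b≤a
flip sign back: reduced form of g is (-2,-1,-2)
reduced forms (-2, -1, -2) vs (-2, -1, -2) ⇒ equivalent

yes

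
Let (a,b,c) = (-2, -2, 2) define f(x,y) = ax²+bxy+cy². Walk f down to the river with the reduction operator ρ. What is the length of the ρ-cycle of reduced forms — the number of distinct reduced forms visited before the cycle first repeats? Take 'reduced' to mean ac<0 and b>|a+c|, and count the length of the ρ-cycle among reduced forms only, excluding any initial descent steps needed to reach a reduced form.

D = 20, ⌊√D⌋ = 4
descent: ρ → (2,2,-2)  [lands on river]
river: ρ → (-2,2,2)
ρ-cycle length = 2 (tail of 1 descent step not counted)

2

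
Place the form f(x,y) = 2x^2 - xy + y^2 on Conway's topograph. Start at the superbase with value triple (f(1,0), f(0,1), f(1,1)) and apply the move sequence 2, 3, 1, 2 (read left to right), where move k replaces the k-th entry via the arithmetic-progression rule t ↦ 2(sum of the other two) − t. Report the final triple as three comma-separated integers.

start (2,1,2) = (f(1,0),f(0,1),f(1,1))
replace slot 2: 2·(2+2) − 1 = 7 → (2,7,2)
replace slot 3: 2·(2+7) − 2 = 16 → (2,7,16)
replace slot 1: 2·(7+16) − 2 = 44 → (44,7,16)
replace slot 2: 2·(44+16) − 7 = 113 → (44,113,16)

44,113,16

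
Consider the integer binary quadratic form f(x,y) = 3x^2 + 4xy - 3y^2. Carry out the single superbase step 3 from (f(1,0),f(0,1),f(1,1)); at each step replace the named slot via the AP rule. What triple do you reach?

start (3,-3,4) = (f(1,0),f(0,1),f(1,1))
replace slot 3: 2·(3+(-3)) − 4 = -4 → (3,-3,-4)

3,-3,-4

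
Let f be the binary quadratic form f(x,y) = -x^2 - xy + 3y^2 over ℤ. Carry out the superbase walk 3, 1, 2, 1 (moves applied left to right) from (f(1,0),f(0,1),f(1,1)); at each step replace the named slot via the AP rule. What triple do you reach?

start (-1,3,1) = (f(1,0),f(0,1),f(1,1))
replace slot 3: 2·((-1)+3) − 1 = 3 → (-1,3,3)
replace slot 1: 2·(3+3) − (-1) = 13 → (13,3,3)
replace slot 2: 2·(13+3) − 3 = 29 → (13,29,3)
replace slot 1: 2·(29+3) − 13 = 51 → (51,29,3)

51,29,3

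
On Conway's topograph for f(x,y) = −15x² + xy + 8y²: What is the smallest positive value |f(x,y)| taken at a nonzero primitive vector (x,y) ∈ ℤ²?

descent: ρ → (8,15,-8)  [lands on river]
river: ρ → (-8,17,6)
river: ρ → (6,19,-5)
river: ρ → (-5,21,2)
river: ρ → (2,19,-15)
river: ρ → (-15,11,6)
river: ρ → (6,13,-13)
river: ρ → (-13,13,6)
river: ρ → (6,11,-15)
river: ρ → (-15,19,2)
river: ρ → (2,21,-5)
river: ρ → (-5,19,6)
river: ρ → (6,17,-8)
river: ρ → (-8,15,8)
river: ρ → (8,17,-6)
river: ρ → (-6,19,5)
river: ρ → (5,21,-2)
river: ρ → (-2,19,15)
river: ρ → (15,11,-6)
river: ρ → (-6,13,13)
river: ρ → (13,13,-6)
river: ρ → (-6,11,15)
river: ρ → (15,19,-2)
river: ρ → (-2,21,5)
river: ρ → (5,19,-6)
river: ρ → (-6,17,8)
closes: descent 1, river 26
min |a| on river = 2

2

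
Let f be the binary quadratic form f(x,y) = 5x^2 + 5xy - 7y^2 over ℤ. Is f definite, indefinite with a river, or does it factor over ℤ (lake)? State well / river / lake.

D = b²−4ac = 5² − 4·5·(-7) = 165
D > 0 non-square ⇒ indefinite ⇒ periodic river

river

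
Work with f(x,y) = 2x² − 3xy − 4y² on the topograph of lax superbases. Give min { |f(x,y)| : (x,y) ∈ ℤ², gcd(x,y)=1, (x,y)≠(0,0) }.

descent: ρ → (-4,3,2)  [lands on river]
river: ρ → (2,5,-2)
river: ρ → (-2,3,4)
river: ρ → (4,5,-1)
river: ρ → (-1,5,4)
river: ρ → (4,3,-2)
river: ρ → (-2,5,2)
river: ρ → (2,3,-4)
river: ρ → (-4,5,1)
river: ρ → (1,5,-4)
closes: descent 1, river 10
min |a| on river = 1

1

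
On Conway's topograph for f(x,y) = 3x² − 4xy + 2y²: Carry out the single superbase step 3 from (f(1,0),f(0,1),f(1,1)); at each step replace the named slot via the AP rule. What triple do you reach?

start (3,2,1) = (f(1,0),f(0,1),f(1,1))
replace slot 3: 2·(3+2) − 1 = 9 → (3,2,9)

3,2,9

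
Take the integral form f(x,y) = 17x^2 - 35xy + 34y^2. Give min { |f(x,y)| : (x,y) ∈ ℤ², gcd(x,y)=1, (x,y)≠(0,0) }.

translate: b→-1 (≡-35 mod 34), so (17,-35,34)→(17,-1,16)
flip: (17,-1,16)→(16,1,17)
reduced (well bottom): (16,1,17) with a≤c, −a<b≤a
well minimum = a = 16

16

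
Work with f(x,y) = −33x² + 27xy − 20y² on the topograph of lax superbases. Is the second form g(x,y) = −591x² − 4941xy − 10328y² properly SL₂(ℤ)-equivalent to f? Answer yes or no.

D₁ = -1911, D₂ = -1911
f is negative-definite; reduce −f:
−f: flip: (33,-27,20)→(20,27,33)
−f: translate: b→-13 (≡27 mod 40), so (20,27,33)→(20,-13,26)
−f: reduced (well bottom): (20,-13,26) with a≤c, −a<b≤a
flip sign back: reduced form of f is (-20,13,-26)
g is negative-definite; reduce −g:
−g: translate: b→213 (≡4941 mod 1182), so (591,4941,10328)→(591,213,20)
−g: flip: (591,213,20)→(20,-213,591)
−g: translate: b→-13 (≡-213 mod 40), so (20,-213,591)→(20,-13,26)
−g: reduced (well bottom): (20,-13,26) with a≤c, −a<b≤a
flip sign back: reduced form of g is (-20,13,-26)
reduced forms (-20, 13, -26) vs (-20, 13, -26) ⇒ equivalent

yes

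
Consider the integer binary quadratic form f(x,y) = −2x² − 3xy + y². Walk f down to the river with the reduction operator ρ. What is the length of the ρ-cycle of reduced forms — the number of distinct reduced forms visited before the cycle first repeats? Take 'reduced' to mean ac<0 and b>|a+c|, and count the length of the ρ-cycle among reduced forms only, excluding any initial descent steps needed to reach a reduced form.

D = 17, ⌊√D⌋ = 4
descent: ρ → (1,3,-2)  [lands on river]
river: ρ → (-2,1,2)
river: ρ → (2,3,-1)
river: ρ → (-1,3,2)
river: ρ → (2,1,-2)
river: ρ → (-2,3,1)
ρ-cycle length = 6 (tail of 1 descent step not counted)

6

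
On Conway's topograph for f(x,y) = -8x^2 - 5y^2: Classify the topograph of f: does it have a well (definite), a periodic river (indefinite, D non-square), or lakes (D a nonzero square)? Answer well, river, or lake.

D = b²−4ac = 0² − 4·(-8)·(-5) = -160
D < 0 ⇒ definite ⇒ every region one sign ⇒ single well

well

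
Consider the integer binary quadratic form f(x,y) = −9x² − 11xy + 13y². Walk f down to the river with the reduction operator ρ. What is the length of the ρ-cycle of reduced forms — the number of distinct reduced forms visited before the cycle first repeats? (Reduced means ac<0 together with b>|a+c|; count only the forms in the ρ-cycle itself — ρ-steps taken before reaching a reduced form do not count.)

D = 589, ⌊√D⌋ = 24
descent: ρ → (13,11,-9)  [lands on river]
river: ρ → (-9,7,15)
river: ρ → (15,23,-1)
river: ρ → (-1,23,15)
river: ρ → (15,7,-9)
river: ρ → (-9,11,13)
river: ρ → (13,15,-7)
river: ρ → (-7,13,15)
river: ρ → (15,17,-5)
river: ρ → (-5,23,3)
river: ρ → (3,19,-19)
river: ρ → (-19,19,3)
river: ρ → (3,23,-5)
river: ρ → (-5,17,15)
river: ρ → (15,13,-7)
river: ρ → (-7,15,13)
ρ-cycle length = 16 (tail of 1 descent step not counted)

16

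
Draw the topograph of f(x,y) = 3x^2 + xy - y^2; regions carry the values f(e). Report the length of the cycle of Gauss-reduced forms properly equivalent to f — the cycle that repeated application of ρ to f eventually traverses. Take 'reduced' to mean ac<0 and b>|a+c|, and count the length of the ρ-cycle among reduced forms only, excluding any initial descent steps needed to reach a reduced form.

D = 13, ⌊√D⌋ = 3
descent: ρ → (-1,3,1)  [lands on river]
river: ρ → (1,3,-1)
ρ-cycle length = 2 (tail of 1 descent step not counted)

2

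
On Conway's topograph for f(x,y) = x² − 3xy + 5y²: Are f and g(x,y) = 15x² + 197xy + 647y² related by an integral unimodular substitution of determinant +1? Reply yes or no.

D₁ = -11, D₂ = -11
f: translate: b→1 (≡-3 mod 2), so (1,-3,5)→(1,1,3)
f: reduced (well bottom): (1,1,3) with a≤c, −a<b≤a
g: translate: b→-13 (≡197 mod 30), so (15,197,647)→(15,-13,3)
g: flip: (15,-13,3)→(3,13,15)
g: translate: b→1 (≡13 mod 6), so (3,13,15)→(3,1,1)
g: flip: (3,1,1)→(1,-1,3)
g: translate: b→1 (≡-1 mod 2), so (1,-1,3)→(1,1,3)
g: reduced (well bottom): (1,1,3) with a≤c, −a<b≤a
reduced forms (1, 1, 3) vs (1, 1, 3) ⇒ equivalent

yes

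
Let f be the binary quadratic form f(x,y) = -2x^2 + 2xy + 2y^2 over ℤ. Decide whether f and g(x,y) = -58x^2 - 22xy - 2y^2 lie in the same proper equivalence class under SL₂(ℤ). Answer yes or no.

D₁ = 20, D₂ = 20
river cycle of f (length 2): (2, 2, -2), (-2, 2, 2)
river cycle of g (length 2): (-2, 2, 2), (2, 2, -2)
cycles coincide ⇒ equivalent

yes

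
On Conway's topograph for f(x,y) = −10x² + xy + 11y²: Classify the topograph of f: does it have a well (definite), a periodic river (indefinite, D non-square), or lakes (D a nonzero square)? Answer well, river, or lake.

D = b²−4ac = 1² − 4·(-10)·11 = 441
D = 21² is a perfect square ⇒ form factors over ℤ ⇒ lakes

lake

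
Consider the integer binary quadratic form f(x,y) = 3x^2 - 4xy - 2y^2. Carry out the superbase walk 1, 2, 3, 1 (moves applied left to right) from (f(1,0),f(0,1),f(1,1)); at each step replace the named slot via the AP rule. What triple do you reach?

start (3,-2,-3) = (f(1,0),f(0,1),f(1,1))
replace slot 1: 2·((-2)+(-3)) − 3 = -13 → (-13,-2,-3)
replace slot 2: 2·((-13)+(-3)) − (-2) = -30 → (-13,-30,-3)
replace slot 3: 2·((-13)+(-30)) − (-3) = -83 → (-13,-30,-83)
replace slot 1: 2·((-30)+(-83)) − (-13) = -213 → (-213,-30,-83)

-213,-30,-83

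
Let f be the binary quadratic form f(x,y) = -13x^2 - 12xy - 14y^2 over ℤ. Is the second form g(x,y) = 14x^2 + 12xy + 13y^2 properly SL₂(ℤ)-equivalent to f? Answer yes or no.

D₁ = -584, D₂ = -584
f is negative-definite; reduce −f:
−f: reduced (well bottom): (13,12,14) with a≤c, −a<b≤a
flip sign back: reduced form of f is (-13,-12,-14)
g: flip: (14,12,13)→(13,-12,14)
g: reduced (well bottom): (13,-12,14) with a≤c, −a<b≤a
reduced forms (-13, -12, -14) vs (13, -12, 14) ⇒ inequivalent

no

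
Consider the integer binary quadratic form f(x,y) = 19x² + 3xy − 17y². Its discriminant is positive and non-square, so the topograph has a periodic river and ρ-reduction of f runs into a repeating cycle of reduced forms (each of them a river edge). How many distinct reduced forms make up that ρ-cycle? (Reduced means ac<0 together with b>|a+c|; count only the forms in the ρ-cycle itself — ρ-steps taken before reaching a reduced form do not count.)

D = 1301, ⌊√D⌋ = 36
river: ρ → (-17,31,5)
river: ρ → (5,29,-23)
river: ρ → (-23,17,11)
river: ρ → (11,27,-13)
river: ρ → (-13,25,13)
river: ρ → (13,27,-11)
river: ρ → (-11,17,23)
river: ρ → (23,29,-5)
river: ρ → (-5,31,17)
river: ρ → (17,3,-19)
river: ρ → (-19,35,1)
river: ρ → (1,35,-19)
river: ρ → (-19,3,17)
river: ρ → (17,31,-5)
river: ρ → (-5,29,23)
river: ρ → (23,17,-11)
river: ρ → (-11,27,13)
river: ρ → (13,25,-13)
river: ρ → (-13,27,11)
river: ρ → (11,17,-23)
river: ρ → (-23,29,5)
river: ρ → (5,31,-17)
river: ρ → (-17,3,19)
river: ρ → (19,35,-1)
river: ρ → (-1,35,19)
river: ρ → (19,3,-17)
ρ-cycle length = 26 (tail of 0 descent steps not counted)

26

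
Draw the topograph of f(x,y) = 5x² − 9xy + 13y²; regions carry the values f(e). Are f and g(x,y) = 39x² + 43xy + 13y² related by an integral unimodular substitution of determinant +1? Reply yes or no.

D₁ = -179, D₂ = -179
f: translate: b→1 (≡-9 mod 10), so (5,-9,13)→(5,1,9)
f: reduced (well bottom): (5,1,9) with a≤c, −a<b≤a
g: translate: b→-35 (≡43 mod 78), so (39,43,13)→(39,-35,9)
g: flip: (39,-35,9)→(9,35,39)
g: translate: b→-1 (≡35 mod 18), so (9,35,39)→(9,-1,5)
g: flip: (9,-1,5)→(5,1,9)
g: reduced (well bottom): (5,1,9) with a≤c, −a<b≤a
reduced forms (5, 1, 9) vs (5, 1, 9) ⇒ equivalent

yes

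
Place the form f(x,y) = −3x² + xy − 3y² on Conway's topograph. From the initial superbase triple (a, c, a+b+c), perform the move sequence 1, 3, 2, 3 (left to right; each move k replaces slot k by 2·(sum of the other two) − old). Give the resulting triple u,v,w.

start (-3,-3,-5) = (f(1,0),f(0,1),f(1,1))
replace slot 1: 2·((-3)+(-5)) − (-3) = -13 → (-13,-3,-5)
replace slot 3: 2·((-13)+(-3)) − (-5) = -27 → (-13,-3,-27)
replace slot 2: 2·((-13)+(-27)) − (-3) = -77 → (-13,-77,-27)
replace slot 3: 2·((-13)+(-77)) − (-27) = -153 → (-13,-77,-153)

-13,-77,-153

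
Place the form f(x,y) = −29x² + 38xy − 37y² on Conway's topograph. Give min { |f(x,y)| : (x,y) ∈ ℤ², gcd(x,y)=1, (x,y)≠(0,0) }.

translate: b→20 (≡-38 mod 58), so (29,-38,37)→(29,20,28)
flip: (29,20,28)→(28,-20,29)
reduced (well bottom): (28,-20,29) with a≤c, −a<b≤a
well minimum |f| = |-28| = 28 (negative-definite)

28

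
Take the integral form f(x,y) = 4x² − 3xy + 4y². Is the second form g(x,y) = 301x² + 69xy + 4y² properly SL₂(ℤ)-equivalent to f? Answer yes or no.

D₁ = -55, D₂ = -55
f: flip: (4,-3,4)→(4,3,4)
f: reduced (well bottom): (4,3,4) with a≤c, −a<b≤a
g: flip: (301,69,4)→(4,-69,301)
g: translate: b→3 (≡-69 mod 8), so (4,-69,301)→(4,3,4)
g: reduced (well bottom): (4,3,4) with a≤c, −a<b≤a
reduced forms (4, 3, 4) vs (4, 3, 4) ⇒ equivalent

yes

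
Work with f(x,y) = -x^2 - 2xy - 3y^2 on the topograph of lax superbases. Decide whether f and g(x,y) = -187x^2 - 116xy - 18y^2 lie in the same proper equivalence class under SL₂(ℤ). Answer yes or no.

D₁ = -8, D₂ = -8
f is negative-definite; reduce −f:
−f: translate: b→0 (≡2 mod 2), so (1,2,3)→(1,0,2)
−f: reduced (well bottom): (1,0,2) with a≤c, −a<b≤a
flip sign back: reduced form of f is (-1,0,-2)
g is negative-definite; reduce −g:
−g: flip: (187,116,18)→(18,-116,187)
−g: translate: b→-8 (≡-116 mod 36), so (18,-116,187)→(18,-8,1)
−g: flip: (18,-8,1)→(1,8,18)
−g: translate: b→0 (≡8 mod 2), so (1,8,18)→(1,0,2)
−g: reduced (well bottom): (1,0,2) with a≤c, −a<b≤a
flip sign back: reduced form of g is (-1,0,-2)
reduced forms (-1, 0, -2) vs (-1, 0, -2) ⇒ equivalent

yes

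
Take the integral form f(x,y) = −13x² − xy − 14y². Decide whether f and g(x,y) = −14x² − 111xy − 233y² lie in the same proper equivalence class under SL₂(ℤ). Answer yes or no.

D₁ = -727, D₂ = -727
f is negative-definite; reduce −f:
−f: reduced (well bottom): (13,1,14) with a≤c, −a<b≤a
flip sign back: reduced form of f is (-13,-1,-14)
g is negative-definite; reduce −g:
−g: translate: b→-1 (≡111 mod 28), so (14,111,233)→(14,-1,13)
−g: flip: (14,-1,13)→(13,1,14)
−g: reduced (well bottom): (13,1,14) with a≤c, −a<b≤a
flip sign back: reduced form of g is (-13,-1,-14)
reduced forms (-13, -1, -14) vs (-13, -1, -14) ⇒ equivalent

yes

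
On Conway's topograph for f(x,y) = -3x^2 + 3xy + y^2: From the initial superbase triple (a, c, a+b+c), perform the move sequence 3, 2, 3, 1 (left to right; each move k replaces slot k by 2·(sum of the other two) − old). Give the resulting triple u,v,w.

start (-3,1,1) = (f(1,0),f(0,1),f(1,1))
replace slot 3: 2·((-3)+1) − 1 = -5 → (-3,1,-5)
replace slot 2: 2·((-3)+(-5)) − 1 = -17 → (-3,-17,-5)
replace slot 3: 2·((-3)+(-17)) − (-5) = -35 → (-3,-17,-35)
replace slot 1: 2·((-17)+(-35)) − (-3) = -101 → (-101,-17,-35)

-101,-17,-35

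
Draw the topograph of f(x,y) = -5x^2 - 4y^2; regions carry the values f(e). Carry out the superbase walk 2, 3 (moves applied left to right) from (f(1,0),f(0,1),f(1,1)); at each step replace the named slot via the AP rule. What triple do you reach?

start (-5,-4,-9) = (f(1,0),f(0,1),f(1,1))
replace slot 2: 2·((-5)+(-9)) − (-4) = -24 → (-5,-24,-9)
replace slot 3: 2·((-5)+(-24)) − (-9) = -49 → (-5,-24,-49)

-5,-24,-49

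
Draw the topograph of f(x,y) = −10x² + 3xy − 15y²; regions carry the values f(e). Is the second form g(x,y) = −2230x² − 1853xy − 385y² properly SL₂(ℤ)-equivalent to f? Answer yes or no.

D₁ = -591, D₂ = -591
f is negative-definite; reduce −f:
−f: reduced (well bottom): (10,-3,15) with a≤c, −a<b≤a
flip sign back: reduced form of f is (-10,3,-15)
g is negative-definite; reduce −g:
−g: flip: (2230,1853,385)→(385,-1853,2230)
−g: translate: b→-313 (≡-1853 mod 770), so (385,-1853,2230)→(385,-313,64)
−g: flip: (385,-313,64)→(64,313,385)
−g: translate: b→57 (≡313 mod 128), so (64,313,385)→(64,57,15)
−g: flip: (64,57,15)→(15,-57,64)
−g: translate: b→3 (≡-57 mod 30), so (15,-57,64)→(15,3,10)
−g: flip: (15,3,10)→(10,-3,15)
−g: reduced (well bottom): (10,-3,15) with a≤c, −a<b≤a
flip sign back: reduced form of g is (-10,3,-15)
reduced forms (-10, 3, -15) vs (-10, 3, -15) ⇒ equivalent

yes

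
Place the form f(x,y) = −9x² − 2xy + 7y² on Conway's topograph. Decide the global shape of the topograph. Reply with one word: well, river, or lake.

D = b²−4ac = (-2)² − 4·(-9)·7 = 256
D = 16² is a perfect square ⇒ form factors over ℤ ⇒ lakes

lake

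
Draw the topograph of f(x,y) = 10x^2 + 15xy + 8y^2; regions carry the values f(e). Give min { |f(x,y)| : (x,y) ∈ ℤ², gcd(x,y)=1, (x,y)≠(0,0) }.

translate: b→-5 (≡15 mod 20), so (10,15,8)→(10,-5,3)
flip: (10,-5,3)→(3,5,10)
translate: b→-1 (≡5 mod 6), so (3,5,10)→(3,-1,8)
reduced (well bottom): (3,-1,8) with a≤c, −a<b≤a
well minimum = a = 3

3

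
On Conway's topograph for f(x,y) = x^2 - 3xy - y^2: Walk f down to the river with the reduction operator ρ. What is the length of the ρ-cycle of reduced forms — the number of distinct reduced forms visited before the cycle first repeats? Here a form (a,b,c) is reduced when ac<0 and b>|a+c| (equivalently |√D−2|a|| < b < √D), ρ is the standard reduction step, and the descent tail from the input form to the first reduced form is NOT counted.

D = 13, ⌊√D⌋ = 3
descent: ρ → (-1,3,1)  [lands on river]
river: ρ → (1,3,-1)
ρ-cycle length = 2 (tail of 1 descent step not counted)

2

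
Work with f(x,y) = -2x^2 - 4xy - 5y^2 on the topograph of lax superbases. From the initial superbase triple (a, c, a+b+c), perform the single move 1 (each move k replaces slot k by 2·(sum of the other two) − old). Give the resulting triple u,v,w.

start (-2,-5,-11) = (f(1,0),f(0,1),f(1,1))
replace slot 1: 2·((-5)+(-11)) − (-2) = -30 → (-30,-5,-11)

-30,-5,-11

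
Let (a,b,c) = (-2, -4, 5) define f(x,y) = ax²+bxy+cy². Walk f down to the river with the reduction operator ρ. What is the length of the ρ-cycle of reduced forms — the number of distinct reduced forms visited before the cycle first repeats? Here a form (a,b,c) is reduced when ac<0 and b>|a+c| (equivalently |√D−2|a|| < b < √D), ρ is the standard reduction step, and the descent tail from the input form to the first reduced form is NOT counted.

D = 56, ⌊√D⌋ = 7
descent: ρ → (5,4,-2)  [lands on river]
river: ρ → (-2,4,5)
river: ρ → (5,6,-1)
river: ρ → (-1,6,5)
ρ-cycle length = 4 (tail of 1 descent step not counted)

4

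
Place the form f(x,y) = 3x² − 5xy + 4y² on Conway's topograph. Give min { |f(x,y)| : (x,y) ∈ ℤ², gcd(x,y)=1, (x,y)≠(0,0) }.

translate: b→1 (≡-5 mod 6), so (3,-5,4)→(3,1,2)
flip: (3,1,2)→(2,-1,3)
reduced (well bottom): (2,-1,3) with a≤c, −a<b≤a
well minimum = a = 2

2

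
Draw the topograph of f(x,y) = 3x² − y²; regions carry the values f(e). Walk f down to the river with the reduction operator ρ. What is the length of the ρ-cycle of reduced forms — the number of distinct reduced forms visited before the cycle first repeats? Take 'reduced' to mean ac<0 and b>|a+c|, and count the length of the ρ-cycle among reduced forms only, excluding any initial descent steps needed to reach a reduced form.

D = 12, ⌊√D⌋ = 3
descent: ρ → (-1,2,2)  [lands on river]
river: ρ → (2,2,-1)
ρ-cycle length = 2 (tail of 1 descent step not counted)

2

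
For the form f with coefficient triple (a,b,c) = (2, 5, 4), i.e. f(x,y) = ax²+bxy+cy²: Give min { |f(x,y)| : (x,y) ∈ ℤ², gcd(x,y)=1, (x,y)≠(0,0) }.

translate: b→1 (≡5 mod 4), so (2,5,4)→(2,1,1)
flip: (2,1,1)→(1,-1,2)
translate: b→1 (≡-1 mod 2), so (1,-1,2)→(1,1,2)
reduced (well bottom): (1,1,2) with a≤c, −a<b≤a
well minimum = a = 1

1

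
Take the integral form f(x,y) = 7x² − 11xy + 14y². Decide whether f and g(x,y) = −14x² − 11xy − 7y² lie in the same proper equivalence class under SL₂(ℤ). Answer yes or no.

D₁ = -271, D₂ = -271
f: translate: b→3 (≡-11 mod 14), so (7,-11,14)→(7,3,10)
f: reduced (well bottom): (7,3,10) with a≤c, −a<b≤a
g is negative-definite; reduce −g:
−g: flip: (14,11,7)→(7,-11,14)
−g: translate: b→3 (≡-11 mod 14), so (7,-11,14)→(7,3,10)
−g: reduced (well bottom): (7,3,10) with a≤c, −a<b≤a
flip sign back: reduced form of g is (-7,-3,-10)
reduced forms (7, 3, 10) vs (-7, -3, -10) ⇒ inequivalent

no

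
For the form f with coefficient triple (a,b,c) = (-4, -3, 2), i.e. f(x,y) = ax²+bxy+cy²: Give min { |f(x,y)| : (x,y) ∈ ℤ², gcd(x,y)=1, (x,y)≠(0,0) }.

descent: ρ → (2,3,-4)  [lands on river]
river: ρ → (-4,5,1)
river: ρ → (1,5,-4)
river: ρ → (-4,3,2)
river: ρ → (2,5,-2)
river: ρ → (-2,3,4)
river: ρ → (4,5,-1)
river: ρ → (-1,5,4)
river: ρ → (4,3,-2)
river: ρ → (-2,5,2)
closes: descent 1, river 10
min |a| on river = 1

1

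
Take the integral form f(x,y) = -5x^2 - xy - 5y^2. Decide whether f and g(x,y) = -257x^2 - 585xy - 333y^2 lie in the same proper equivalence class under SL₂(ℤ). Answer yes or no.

D₁ = -99, D₂ = -99
f is negative-definite; reduce −f:
−f: reduced (well bottom): (5,1,5) with a≤c, −a<b≤a
flip sign back: reduced form of f is (-5,-1,-5)
g is negative-definite; reduce −g:
−g: translate: b→71 (≡585 mod 514), so (257,585,333)→(257,71,5)
−g: flip: (257,71,5)→(5,-71,257)
−g: translate: b→-1 (≡-71 mod 10), so (5,-71,257)→(5,-1,5)
−g: flip: (5,-1,5)→(5,1,5)
−g: reduced (well bottom): (5,1,5) with a≤c, −a<b≤a
flip sign back: reduced form of g is (-5,-1,-5)
reduced forms (-5, -1, -5) vs (-5, -1, -5) ⇒ equivalent

yes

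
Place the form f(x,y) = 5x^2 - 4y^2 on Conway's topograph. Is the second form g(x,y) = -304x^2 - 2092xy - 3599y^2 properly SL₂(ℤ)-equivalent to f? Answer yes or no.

D₁ = 80, D₂ = 80
river cycle of f (length 2): (-4, 8, 1), (1, 8, -4)
river cycle of g (length 2): (-4, 8, 1), (1, 8, -4)
cycles coincide ⇒ equivalent

yes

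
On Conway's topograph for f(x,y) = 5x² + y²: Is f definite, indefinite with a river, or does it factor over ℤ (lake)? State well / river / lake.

D = b²−4ac = 0² − 4·5·1 = -20
D < 0 ⇒ definite ⇒ every region one sign ⇒ single well

well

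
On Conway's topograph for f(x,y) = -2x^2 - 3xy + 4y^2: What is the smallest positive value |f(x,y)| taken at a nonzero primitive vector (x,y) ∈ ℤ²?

descent: ρ → (4,3,-2)  [lands on river]
river: ρ → (-2,5,2)
river: ρ → (2,3,-4)
river: ρ → (-4,5,1)
river: ρ → (1,5,-4)
river: ρ → (-4,3,2)
river: ρ → (2,5,-2)
river: ρ → (-2,3,4)
river: ρ → (4,5,-1)
river: ρ → (-1,5,4)
closes: descent 1, river 10
min |a| on river = 1

1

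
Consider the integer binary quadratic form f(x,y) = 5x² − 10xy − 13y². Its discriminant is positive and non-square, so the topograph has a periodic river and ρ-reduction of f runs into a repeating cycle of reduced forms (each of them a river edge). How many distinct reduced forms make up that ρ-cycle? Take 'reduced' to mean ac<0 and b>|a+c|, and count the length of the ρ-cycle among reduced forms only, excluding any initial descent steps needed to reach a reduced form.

D = 360, ⌊√D⌋ = 18
descent: ρ → (-13,10,5)  [lands on river]
river: ρ → (5,10,-13)
river: ρ → (-13,16,2)
river: ρ → (2,16,-13)
ρ-cycle length = 4 (tail of 1 descent step not counted)

4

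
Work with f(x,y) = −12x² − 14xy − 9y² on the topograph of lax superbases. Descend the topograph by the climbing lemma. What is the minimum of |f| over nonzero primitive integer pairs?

translate: b→-10 (≡14 mod 24), so (12,14,9)→(12,-10,7)
flip: (12,-10,7)→(7,10,12)
translate: b→-4 (≡10 mod 14), so (7,10,12)→(7,-4,9)
reduced (well bottom): (7,-4,9) with a≤c, −a<b≤a
well minimum |f| = |-7| = 7 (negative-definite)

7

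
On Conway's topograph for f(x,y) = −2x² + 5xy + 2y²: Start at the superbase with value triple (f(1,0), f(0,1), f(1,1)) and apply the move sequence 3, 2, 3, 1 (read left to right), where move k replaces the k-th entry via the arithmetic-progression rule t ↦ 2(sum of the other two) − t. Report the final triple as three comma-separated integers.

start (-2,2,5) = (f(1,0),f(0,1),f(1,1))
replace slot 3: 2·((-2)+2) − 5 = -5 → (-2,2,-5)
replace slot 2: 2·((-2)+(-5)) − 2 = -16 → (-2,-16,-5)
replace slot 3: 2·((-2)+(-16)) − (-5) = -31 → (-2,-16,-31)
replace slot 1: 2·((-16)+(-31)) − (-2) = -92 → (-92,-16,-31)

-92,-16,-31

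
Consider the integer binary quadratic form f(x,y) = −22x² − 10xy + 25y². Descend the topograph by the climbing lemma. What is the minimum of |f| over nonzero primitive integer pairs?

descent: ρ → (25,10,-22)  [lands on river]
river: ρ → (-22,34,13)
river: ρ → (13,44,-7)
river: ρ → (-7,40,25)
closes: descent 1, river 4
min |a| on river = 7

7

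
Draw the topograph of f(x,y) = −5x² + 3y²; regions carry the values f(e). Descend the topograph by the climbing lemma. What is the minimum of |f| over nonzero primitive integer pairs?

descent: ρ → (3,6,-2)  [lands on river]
river: ρ → (-2,6,3)
closes: descent 1, river 2
min |a| on river = 2

2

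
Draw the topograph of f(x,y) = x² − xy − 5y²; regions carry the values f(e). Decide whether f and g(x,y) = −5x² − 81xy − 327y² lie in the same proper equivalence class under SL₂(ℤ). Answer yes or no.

D₁ = 21, D₂ = 21
river cycle of f (length 2): (1, 3, -3), (-3, 3, 1)
river cycle of g (length 2): (1, 3, -3), (-3, 3, 1)
cycles coincide ⇒ equivalent

yes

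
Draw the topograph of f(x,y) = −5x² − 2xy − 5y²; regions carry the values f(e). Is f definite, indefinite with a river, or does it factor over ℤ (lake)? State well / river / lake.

D = b²−4ac = (-2)² − 4·(-5)·(-5) = -96
D < 0 ⇒ definite ⇒ every region one sign ⇒ single well

well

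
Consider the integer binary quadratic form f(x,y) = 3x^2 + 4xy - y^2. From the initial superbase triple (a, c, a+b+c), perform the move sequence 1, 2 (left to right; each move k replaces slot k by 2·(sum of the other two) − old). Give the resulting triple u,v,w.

start (3,-1,6) = (f(1,0),f(0,1),f(1,1))
replace slot 1: 2·((-1)+6) − 3 = 7 → (7,-1,6)
replace slot 2: 2·(7+6) − (-1) = 27 → (7,27,6)

7,27,6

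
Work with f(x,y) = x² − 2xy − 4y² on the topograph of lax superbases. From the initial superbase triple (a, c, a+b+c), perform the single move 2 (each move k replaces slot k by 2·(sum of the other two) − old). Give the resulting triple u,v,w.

start (1,-4,-5) = (f(1,0),f(0,1),f(1,1))
replace slot 2: 2·(1+(-5)) − (-4) = -4 → (1,-4,-5)

1,-4,-5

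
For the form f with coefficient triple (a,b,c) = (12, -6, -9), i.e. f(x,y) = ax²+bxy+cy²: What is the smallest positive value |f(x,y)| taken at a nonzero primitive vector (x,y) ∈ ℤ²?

descent: ρ → (-9,6,12)  [lands on river]
river: ρ → (12,18,-3)
river: ρ → (-3,18,12)
river: ρ → (12,6,-9)
river: ρ → (-9,12,9)
river: ρ → (9,6,-12)
river: ρ → (-12,18,3)
river: ρ → (3,18,-12)
river: ρ → (-12,6,9)
river: ρ → (9,12,-9)
closes: descent 1, river 10
min |a| on river = 3

3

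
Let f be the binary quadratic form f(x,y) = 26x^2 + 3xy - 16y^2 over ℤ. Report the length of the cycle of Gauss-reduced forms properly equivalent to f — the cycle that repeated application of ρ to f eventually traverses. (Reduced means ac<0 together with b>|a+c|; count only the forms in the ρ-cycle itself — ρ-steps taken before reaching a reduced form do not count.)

D = 1673, ⌊√D⌋ = 40
descent: ρ → (-16,29,13)  [lands on river]
river: ρ → (13,23,-22)
river: ρ → (-22,21,14)
river: ρ → (14,35,-8)
river: ρ → (-8,29,26)
river: ρ → (26,23,-11)
river: ρ → (-11,21,28)
river: ρ → (28,35,-4)
river: ρ → (-4,37,19)
river: ρ → (19,39,-2)
river: ρ → (-2,37,38)
river: ρ → (38,39,-1)
river: ρ → (-1,39,38)
river: ρ → (38,37,-2)
river: ρ → (-2,39,19)
river: ρ → (19,37,-4)
river: ρ → (-4,35,28)
river: ρ → (28,21,-11)
river: ρ → (-11,23,26)
river: ρ → (26,29,-8)
river: ρ → (-8,35,14)
river: ρ → (14,21,-22)
river: ρ → (-22,23,13)
river: ρ → (13,29,-16)
river: ρ → (-16,35,7)
river: ρ → (7,35,-16)
ρ-cycle length = 26 (tail of 1 descent step not counted)

26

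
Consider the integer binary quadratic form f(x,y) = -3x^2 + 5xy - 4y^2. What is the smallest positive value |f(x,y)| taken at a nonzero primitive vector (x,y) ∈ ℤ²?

translate: b→1 (≡-5 mod 6), so (3,-5,4)→(3,1,2)
flip: (3,1,2)→(2,-1,3)
reduced (well bottom): (2,-1,3) with a≤c, −a<b≤a
well minimum |f| = |-2| = 2 (negative-definite)

2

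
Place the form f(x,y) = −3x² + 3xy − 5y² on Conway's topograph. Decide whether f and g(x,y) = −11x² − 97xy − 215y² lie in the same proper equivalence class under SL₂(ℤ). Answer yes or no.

D₁ = -51, D₂ = -51
f is negative-definite; reduce −f:
−f: translate: b→3 (≡-3 mod 6), so (3,-3,5)→(3,3,5)
−f: reduced (well bottom): (3,3,5) with a≤c, −a<b≤a
flip sign back: reduced form of f is (-3,-3,-5)
g is negative-definite; reduce −g:
−g: translate: b→9 (≡97 mod 22), so (11,97,215)→(11,9,3)
−g: flip: (11,9,3)→(3,-9,11)
−g: translate: b→3 (≡-9 mod 6), so (3,-9,11)→(3,3,5)
−g: reduced (well bottom): (3,3,5) with a≤c, −a<b≤a
flip sign back: reduced form of g is (-3,-3,-5)
reduced forms (-3, -3, -5) vs (-3, -3, -5) ⇒ equivalent

yes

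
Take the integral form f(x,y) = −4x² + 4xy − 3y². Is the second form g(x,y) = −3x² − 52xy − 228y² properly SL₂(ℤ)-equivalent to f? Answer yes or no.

D₁ = -32, D₂ = -32
f is negative-definite; reduce −f:
−f: translate: b→4 (≡-4 mod 8), so (4,-4,3)→(4,4,3)
−f: flip: (4,4,3)→(3,-4,4)
−f: translate: b→2 (≡-4 mod 6), so (3,-4,4)→(3,2,3)
−f: reduced (well bottom): (3,2,3) with a≤c, −a<b≤a
flip sign back: reduced form of f is (-3,-2,-3)
g is negative-definite; reduce −g:
−g: translate: b→-2 (≡52 mod 6), so (3,52,228)→(3,-2,3)
−g: flip: (3,-2,3)→(3,2,3)
−g: reduced (well bottom): (3,2,3) with a≤c, −a<b≤a
flip sign back: reduced form of g is (-3,-2,-3)
reduced forms (-3, -2, -3) vs (-3, -2, -3) ⇒ equivalent

yes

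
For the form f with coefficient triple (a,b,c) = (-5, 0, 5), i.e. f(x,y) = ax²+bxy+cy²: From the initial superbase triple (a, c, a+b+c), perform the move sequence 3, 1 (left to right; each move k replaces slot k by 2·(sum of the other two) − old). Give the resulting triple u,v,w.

start (-5,5,0) = (f(1,0),f(0,1),f(1,1))
replace slot 3: 2·((-5)+5) − 0 = 0 → (-5,5,0)
replace slot 1: 2·(5+0) − (-5) = 15 → (15,5,0)

15,5,0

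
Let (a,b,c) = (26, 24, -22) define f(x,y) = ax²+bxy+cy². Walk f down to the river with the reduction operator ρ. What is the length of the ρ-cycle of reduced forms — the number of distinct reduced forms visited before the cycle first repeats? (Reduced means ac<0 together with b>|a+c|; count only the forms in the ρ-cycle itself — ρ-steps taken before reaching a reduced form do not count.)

D = 2864, ⌊√D⌋ = 53
river: ρ → (-22,20,28)
river: ρ → (28,36,-14)
river: ρ → (-14,48,10)
river: ρ → (10,52,-4)
river: ρ → (-4,52,10)
river: ρ → (10,48,-14)
river: ρ → (-14,36,28)
river: ρ → (28,20,-22)
river: ρ → (-22,24,26)
river: ρ → (26,28,-20)
river: ρ → (-20,52,2)
river: ρ → (2,52,-20)
river: ρ → (-20,28,26)
river: ρ → (26,24,-22)
ρ-cycle length = 14 (tail of 0 descent steps not counted)

14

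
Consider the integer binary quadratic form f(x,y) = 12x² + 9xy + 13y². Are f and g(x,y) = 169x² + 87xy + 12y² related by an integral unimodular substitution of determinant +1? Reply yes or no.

D₁ = -543, D₂ = -543
f: reduced (well bottom): (12,9,13) with a≤c, −a<b≤a
g: flip: (169,87,12)→(12,-87,169)
g: translate: b→9 (≡-87 mod 24), so (12,-87,169)→(12,9,13)
g: reduced (well bottom): (12,9,13) with a≤c, −a<b≤a
reduced forms (12, 9, 13) vs (12, 9, 13) ⇒ equivalent

yes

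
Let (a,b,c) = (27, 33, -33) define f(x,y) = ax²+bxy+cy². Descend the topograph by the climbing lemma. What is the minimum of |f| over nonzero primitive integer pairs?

river: ρ → (-33,33,27)
river: ρ → (27,21,-39)
river: ρ → (-39,57,9)
river: ρ → (9,51,-57)
river: ρ → (-57,63,3)
river: ρ → (3,63,-57)
river: ρ → (-57,51,9)
river: ρ → (9,57,-39)
river: ρ → (-39,21,27)
river: ρ → (27,33,-33)
closes: descent 0, river 10
min |a| on river = 3

3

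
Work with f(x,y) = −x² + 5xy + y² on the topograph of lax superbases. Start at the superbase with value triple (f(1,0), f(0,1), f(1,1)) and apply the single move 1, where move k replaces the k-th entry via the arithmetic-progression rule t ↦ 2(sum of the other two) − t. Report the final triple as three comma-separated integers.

start (-1,1,5) = (f(1,0),f(0,1),f(1,1))
replace slot 1: 2·(1+5) − (-1) = 13 → (13,1,5)

13,1,5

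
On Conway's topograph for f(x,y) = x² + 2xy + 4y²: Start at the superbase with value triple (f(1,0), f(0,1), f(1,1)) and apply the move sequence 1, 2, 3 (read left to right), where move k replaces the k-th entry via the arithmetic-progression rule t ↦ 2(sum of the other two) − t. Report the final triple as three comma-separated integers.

start (1,4,7) = (f(1,0),f(0,1),f(1,1))
replace slot 1: 2·(4+7) − 1 = 21 → (21,4,7)
replace slot 2: 2·(21+7) − 4 = 52 → (21,52,7)
replace slot 3: 2·(21+52) − 7 = 139 → (21,52,139)

21,52,139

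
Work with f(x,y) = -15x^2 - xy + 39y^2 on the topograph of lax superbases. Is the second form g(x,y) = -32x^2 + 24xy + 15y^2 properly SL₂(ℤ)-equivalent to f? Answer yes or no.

D₁ = 2341, D₂ = 2496
discriminants differ ⇒ not SL₂(ℤ)-equivalent

no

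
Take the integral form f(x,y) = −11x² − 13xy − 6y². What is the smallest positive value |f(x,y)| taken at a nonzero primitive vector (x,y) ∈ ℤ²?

translate: b→-9 (≡13 mod 22), so (11,13,6)→(11,-9,4)
flip: (11,-9,4)→(4,9,11)
translate: b→1 (≡9 mod 8), so (4,9,11)→(4,1,6)
reduced (well bottom): (4,1,6) with a≤c, −a<b≤a
well minimum |f| = |-4| = 4 (negative-definite)

4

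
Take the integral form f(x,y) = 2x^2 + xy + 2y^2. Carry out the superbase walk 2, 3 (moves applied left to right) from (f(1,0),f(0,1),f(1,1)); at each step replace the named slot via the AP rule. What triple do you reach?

start (2,2,5) = (f(1,0),f(0,1),f(1,1))
replace slot 2: 2·(2+5) − 2 = 12 → (2,12,5)
replace slot 3: 2·(2+12) − 5 = 23 → (2,12,23)

2,12,23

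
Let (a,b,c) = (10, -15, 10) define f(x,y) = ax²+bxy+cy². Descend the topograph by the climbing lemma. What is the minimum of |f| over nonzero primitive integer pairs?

translate: b→5 (≡-15 mod 20), so (10,-15,10)→(10,5,5)
flip: (10,5,5)→(5,-5,10)
translate: b→5 (≡-5 mod 10), so (5,-5,10)→(5,5,10)
reduced (well bottom): (5,5,10) with a≤c, −a<b≤a
well minimum = a = 5

5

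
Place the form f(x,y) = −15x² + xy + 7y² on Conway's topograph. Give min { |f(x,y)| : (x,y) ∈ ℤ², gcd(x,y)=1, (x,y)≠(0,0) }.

descent: ρ → (7,13,-9)  [lands on river]
river: ρ → (-9,5,11)
river: ρ → (11,17,-3)
river: ρ → (-3,19,5)
river: ρ → (5,11,-15)
river: ρ → (-15,19,1)
river: ρ → (1,19,-15)
river: ρ → (-15,11,5)
river: ρ → (5,19,-3)
river: ρ → (-3,17,11)
river: ρ → (11,5,-9)
river: ρ → (-9,13,7)
river: ρ → (7,15,-7)
river: ρ → (-7,13,9)
river: ρ → (9,5,-11)
river: ρ → (-11,17,3)
river: ρ → (3,19,-5)
river: ρ → (-5,11,15)
river: ρ → (15,19,-1)
river: ρ → (-1,19,15)
river: ρ → (15,11,-5)
river: ρ → (-5,19,3)
river: ρ → (3,17,-11)
river: ρ → (-11,5,9)
river: ρ → (9,13,-7)
river: ρ → (-7,15,7)
closes: descent 1, river 26
min |a| on river = 1

1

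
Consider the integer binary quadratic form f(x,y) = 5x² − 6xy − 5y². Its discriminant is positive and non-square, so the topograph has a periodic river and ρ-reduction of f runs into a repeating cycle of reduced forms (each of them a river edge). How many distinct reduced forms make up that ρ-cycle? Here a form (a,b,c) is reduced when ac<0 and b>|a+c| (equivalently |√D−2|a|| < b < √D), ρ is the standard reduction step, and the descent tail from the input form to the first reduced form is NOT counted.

D = 136, ⌊√D⌋ = 11
descent: ρ → (-5,6,5)  [lands on river]
river: ρ → (5,4,-6)
river: ρ → (-6,8,3)
river: ρ → (3,10,-3)
river: ρ → (-3,8,6)
river: ρ → (6,4,-5)
ρ-cycle length = 6 (tail of 1 descent step not counted)

6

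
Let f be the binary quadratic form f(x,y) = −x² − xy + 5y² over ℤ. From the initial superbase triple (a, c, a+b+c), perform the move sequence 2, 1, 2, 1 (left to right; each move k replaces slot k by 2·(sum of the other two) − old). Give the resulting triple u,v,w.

start (-1,5,3) = (f(1,0),f(0,1),f(1,1))
replace slot 2: 2·((-1)+3) − 5 = -1 → (-1,-1,3)
replace slot 1: 2·((-1)+3) − (-1) = 5 → (5,-1,3)
replace slot 2: 2·(5+3) − (-1) = 17 → (5,17,3)
replace slot 1: 2·(17+3) − 5 = 35 → (35,17,3)

35,17,3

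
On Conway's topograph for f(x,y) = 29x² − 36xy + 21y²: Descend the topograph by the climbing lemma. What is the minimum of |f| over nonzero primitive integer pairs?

translate: b→22 (≡-36 mod 58), so (29,-36,21)→(29,22,14)
flip: (29,22,14)→(14,-22,29)
translate: b→6 (≡-22 mod 28), so (14,-22,29)→(14,6,21)
reduced (well bottom): (14,6,21) with a≤c, −a<b≤a
well minimum = a = 14

14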